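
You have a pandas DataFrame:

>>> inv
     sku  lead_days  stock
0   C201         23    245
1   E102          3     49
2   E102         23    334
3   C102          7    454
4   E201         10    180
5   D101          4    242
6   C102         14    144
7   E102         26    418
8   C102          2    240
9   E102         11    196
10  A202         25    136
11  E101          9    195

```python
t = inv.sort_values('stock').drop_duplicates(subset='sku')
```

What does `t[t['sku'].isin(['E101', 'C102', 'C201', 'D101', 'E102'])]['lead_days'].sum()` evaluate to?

sort by stock:
     sku  lead_days  stock
1   E102          3     49
10  A202         25    136
6   C102         14    144
4   E201         10    180
11  E101          9    195
9   E102         11    196
8   C102          2    240
5   D101          4    242
0   C201         23    245
2   E102         23    334
7   E102         26    418
3   C102          7    454
drop duplicate sku (keep=first):
     sku  lead_days  stock
1   E102          3     49
10  A202         25    136
6   C102         14    144
4   E201         10    180
11  E101          9    195
5   D101          4    242
0   C201         23    245
filter rows where sku in ['E101', 'C102', 'C201', 'D101', 'E102']:
     sku  lead_days  stock
1   E102          3     49
6   C102         14    144
11  E101          9    195
5   D101          4    242
0   C201         23    245
Hence 53.

53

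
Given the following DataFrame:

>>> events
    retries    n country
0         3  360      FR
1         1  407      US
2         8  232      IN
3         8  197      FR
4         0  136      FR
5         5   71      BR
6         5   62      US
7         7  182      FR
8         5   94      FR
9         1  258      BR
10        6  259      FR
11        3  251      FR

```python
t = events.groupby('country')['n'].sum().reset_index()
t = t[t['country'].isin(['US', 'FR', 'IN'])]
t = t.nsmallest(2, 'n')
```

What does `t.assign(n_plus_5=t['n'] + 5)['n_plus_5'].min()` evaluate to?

group by country, sum of n:
country
BR     329
FR    1479
IN     232
US     469
Name: n, dtype: int64
reset_index():
  country     n
0      BR   329
1      FR  1479
2      IN   232
3      US   469
filter rows where country in ['US', 'FR', 'IN']:
  country     n
1      FR  1479
2      IN   232
3      US   469
take 2 rows with smallest n:
  country    n
2      IN  232
3      US  469
add column n_plus_5 = t['n'] + 5:
  country    n  n_plus_5
2      IN  232       237
3      US  469       474

237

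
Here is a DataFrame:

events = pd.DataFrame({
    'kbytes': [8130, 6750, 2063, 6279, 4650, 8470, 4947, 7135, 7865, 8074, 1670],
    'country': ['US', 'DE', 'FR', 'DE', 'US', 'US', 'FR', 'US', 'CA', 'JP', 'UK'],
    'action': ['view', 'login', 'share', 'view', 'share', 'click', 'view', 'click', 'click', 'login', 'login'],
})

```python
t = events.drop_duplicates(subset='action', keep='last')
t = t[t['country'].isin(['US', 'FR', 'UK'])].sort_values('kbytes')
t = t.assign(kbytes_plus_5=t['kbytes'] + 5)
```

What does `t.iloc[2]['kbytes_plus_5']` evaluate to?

4952

drop duplicate action (keep=last):
    kbytes country action
4     4650      US  share
6     4947      FR   view
8     7865      CA  click
10    1670      UK  login
filter rows where country in ['US', 'FR', 'UK']:
    kbytes country action
4     4650      US  share
6     4947      FR   view
10    1670      UK  login
sort by kbytes:
    kbytes country action
10    1670      UK  login
4     4650      US  share
6     4947      FR   view
add column kbytes_plus_5 = t['kbytes'] + 5:
    kbytes country action  kbytes_plus_5
10    1670      UK  login           1675
4     4650      US  share           4655
6     4947      FR   view           4952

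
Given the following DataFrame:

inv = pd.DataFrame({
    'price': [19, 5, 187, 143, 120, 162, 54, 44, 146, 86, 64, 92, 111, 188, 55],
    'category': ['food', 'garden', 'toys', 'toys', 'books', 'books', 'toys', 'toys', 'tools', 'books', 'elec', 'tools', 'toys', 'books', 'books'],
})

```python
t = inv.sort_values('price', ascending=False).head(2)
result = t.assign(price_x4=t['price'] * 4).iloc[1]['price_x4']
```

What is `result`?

748

sort by price descending:
    price category
13    188    books
2     187     toys
5     162    books
8     146    tools
3     143     toys
4     120    books
12    111     toys
11     92    tools
9      86    books
10     64     elec
14     55    books
6      54     toys
7      44     toys
0      19     food
1       5   garden
take first 2 rows:
    price category
13    188    books
2     187     toys
add column price_x4 = t['price'] * 4:
    price category  price_x4
13    188    books       752
2     187     toys       748
value at position 1, column 'price_x4' → 748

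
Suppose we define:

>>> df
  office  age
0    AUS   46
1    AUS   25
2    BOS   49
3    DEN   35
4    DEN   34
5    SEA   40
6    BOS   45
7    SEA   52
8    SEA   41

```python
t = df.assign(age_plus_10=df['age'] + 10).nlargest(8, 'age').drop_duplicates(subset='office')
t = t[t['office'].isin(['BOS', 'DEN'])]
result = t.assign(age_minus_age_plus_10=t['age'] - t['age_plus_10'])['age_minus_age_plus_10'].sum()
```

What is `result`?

add column age_plus_10 = df['age'] + 10:
  office  age  age_plus_10
0    AUS   46           56
1    AUS   25           35
2    BOS   49           59
3    DEN   35           45
4    DEN   34           44
5    SEA   40           50
6    BOS   45           55
7    SEA   52           62
8    SEA   41           51
take 8 rows with largest age:
  office  age  age_plus_10
7    SEA   52           62
2    BOS   49           59
0    AUS   46           56
6    BOS   45           55
8    SEA   41           51
5    SEA   40           50
3    DEN   35           45
4    DEN   34           44
drop duplicate office (keep=first):
  office  age  age_plus_10
7    SEA   52           62
2    BOS   49           59
0    AUS   46           56
3    DEN   35           45
filter rows where office in ['BOS', 'DEN']:
  office  age  age_plus_10
2    BOS   49           59
3    DEN   35           45
add column age_minus_age_plus_10 = t['age'] - t['age_plus_10']:
  office  age  age_plus_10  age_minus_age_plus_10
2    BOS   49           59                    -10
3    DEN   35           45                    -10
Finally, sum of column 'age_minus_age_plus_10' = -20.

-20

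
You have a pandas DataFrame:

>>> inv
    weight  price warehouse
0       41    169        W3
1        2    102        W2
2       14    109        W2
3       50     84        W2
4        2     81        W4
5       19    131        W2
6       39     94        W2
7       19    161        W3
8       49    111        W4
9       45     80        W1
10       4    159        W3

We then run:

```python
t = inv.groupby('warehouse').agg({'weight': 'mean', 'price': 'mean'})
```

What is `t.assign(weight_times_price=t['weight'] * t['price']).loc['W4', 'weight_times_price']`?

group by warehouse: mean(weight), mean(price):
              weight  price
warehouse                  
W1         45.000000   80.0
W2         24.800000  104.0
W3         21.333333  163.0
W4         25.500000   96.0
add column weight_times_price = t['weight'] * t['price']:
              weight  price  weight_times_price
warehouse                                      
W1         45.000000   80.0         3600.000000
W2         24.800000  104.0         2579.200000
W3         21.333333  163.0         3477.333333
W4         25.500000   96.0         2448.000000
Reading off the value at row 'W4', column 'weight_times_price', we get 2448.0.

2448.0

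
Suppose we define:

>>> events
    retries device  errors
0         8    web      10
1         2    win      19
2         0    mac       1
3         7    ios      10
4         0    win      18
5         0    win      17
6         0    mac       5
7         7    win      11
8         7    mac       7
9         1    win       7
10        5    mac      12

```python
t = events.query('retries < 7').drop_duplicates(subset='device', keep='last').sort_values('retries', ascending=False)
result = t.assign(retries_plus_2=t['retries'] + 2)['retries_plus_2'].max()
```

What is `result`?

filter rows where retries < 7:
    retries device  errors
1         2    win      19
2         0    mac       1
4         0    win      18
5         0    win      17
6         0    mac       5
9         1    win       7
10        5    mac      12
drop duplicate device (keep=last):
    retries device  errors
9         1    win       7
10        5    mac      12
sort by retries descending:
    retries device  errors
10        5    mac      12
9         1    win       7
add column retries_plus_2 = t['retries'] + 2:
    retries device  errors  retries_plus_2
10        5    mac      12               7
9         1    win       7               3
Finally, max of column 'retries_plus_2' = 7.

7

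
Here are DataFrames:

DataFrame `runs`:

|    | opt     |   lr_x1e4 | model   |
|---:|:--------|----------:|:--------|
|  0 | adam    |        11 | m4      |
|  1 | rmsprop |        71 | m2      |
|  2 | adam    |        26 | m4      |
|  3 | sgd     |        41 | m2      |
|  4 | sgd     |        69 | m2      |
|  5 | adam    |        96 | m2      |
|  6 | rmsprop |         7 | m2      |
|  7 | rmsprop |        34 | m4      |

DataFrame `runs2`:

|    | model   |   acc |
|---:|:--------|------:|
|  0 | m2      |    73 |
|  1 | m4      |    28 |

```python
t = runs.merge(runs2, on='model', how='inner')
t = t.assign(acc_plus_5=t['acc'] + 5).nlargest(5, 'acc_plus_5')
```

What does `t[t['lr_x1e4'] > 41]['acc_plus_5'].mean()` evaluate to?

merge on 'model' (how='inner') → 8 rows:
       opt  lr_x1e4 model  acc
0     adam       11    m4   28
1  rmsprop       71    m2   73
2     adam       26    m4   28
3      sgd       41    m2   73
4      sgd       69    m2   73
5     adam       96    m2   73
6  rmsprop        7    m2   73
7  rmsprop       34    m4   28
add column acc_plus_5 = t['acc'] + 5:
       opt  lr_x1e4 model  acc  acc_plus_5
0     adam       11    m4   28          33
1  rmsprop       71    m2   73          78
2     adam       26    m4   28          33
3      sgd       41    m2   73          78
4      sgd       69    m2   73          78
5     adam       96    m2   73          78
6  rmsprop        7    m2   73          78
7  rmsprop       34    m4   28          33
take 5 rows with largest acc_plus_5:
       opt  lr_x1e4 model  acc  acc_plus_5
1  rmsprop       71    m2   73          78
3      sgd       41    m2   73          78
4      sgd       69    m2   73          78
5     adam       96    m2   73          78
6  rmsprop        7    m2   73          78
filter rows where lr_x1e4 > 41:
       opt  lr_x1e4 model  acc  acc_plus_5
1  rmsprop       71    m2   73          78
4      sgd       69    m2   73          78
5     adam       96    m2   73          78
mean of column 'acc_plus_5' → 78.0

78.0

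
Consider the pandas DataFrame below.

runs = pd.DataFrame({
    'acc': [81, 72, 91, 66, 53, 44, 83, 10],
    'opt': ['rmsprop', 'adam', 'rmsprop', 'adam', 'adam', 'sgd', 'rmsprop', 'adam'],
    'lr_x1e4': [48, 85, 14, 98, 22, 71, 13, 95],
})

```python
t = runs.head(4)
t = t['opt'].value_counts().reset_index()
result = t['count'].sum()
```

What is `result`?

4

take first 4 rows:
   acc      opt  lr_x1e4
0   81  rmsprop       48
1   72     adam       85
2   91  rmsprop       14
3   66     adam       98
value_counts of opt:
opt
rmsprop    2
adam       2
Name: count, dtype: int64
reset_index():
       opt  count
0  rmsprop      2
1     adam      2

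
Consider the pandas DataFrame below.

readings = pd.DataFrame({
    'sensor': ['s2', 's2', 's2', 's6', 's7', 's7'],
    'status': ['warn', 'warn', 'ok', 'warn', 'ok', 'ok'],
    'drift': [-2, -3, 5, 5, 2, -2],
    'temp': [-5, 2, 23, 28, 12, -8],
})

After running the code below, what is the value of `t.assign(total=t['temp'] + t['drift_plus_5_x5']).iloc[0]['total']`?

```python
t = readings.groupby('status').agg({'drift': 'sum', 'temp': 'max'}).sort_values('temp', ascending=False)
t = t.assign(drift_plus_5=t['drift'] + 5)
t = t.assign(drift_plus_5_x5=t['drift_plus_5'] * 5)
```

53

group by status: sum(drift), max(temp):
        drift  temp
status             
ok          5    23
warn        0    28
sort by temp descending:
        drift  temp
status             
warn        0    28
ok          5    23
add column drift_plus_5 = t['drift'] + 5:
        drift  temp  drift_plus_5
status                           
warn        0    28             5
ok          5    23            10
add column drift_plus_5_x5 = t['drift_plus_5'] * 5:
        drift  temp  drift_plus_5  drift_plus_5_x5
status                                            
warn        0    28             5               25
ok          5    23            10               50
add column total = t['temp'] + t['drift_plus_5_x5']:
        drift  temp  drift_plus_5  drift_plus_5_x5  total
status                                                   
warn        0    28             5               25     53
ok          5    23            10               50     73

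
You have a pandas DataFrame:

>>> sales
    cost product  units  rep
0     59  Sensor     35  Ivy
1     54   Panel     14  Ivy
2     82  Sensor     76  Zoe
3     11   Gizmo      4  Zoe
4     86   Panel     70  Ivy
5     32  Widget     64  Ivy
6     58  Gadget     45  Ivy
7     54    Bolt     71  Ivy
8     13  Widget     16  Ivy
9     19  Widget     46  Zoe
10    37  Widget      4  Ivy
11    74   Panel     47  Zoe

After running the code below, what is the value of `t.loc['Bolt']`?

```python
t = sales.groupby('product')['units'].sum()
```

group by product, sum of units:
product
Bolt       71
Gadget     45
Gizmo       4
Panel     131
Sensor    111
Widget    130
Name: units, dtype: int64

71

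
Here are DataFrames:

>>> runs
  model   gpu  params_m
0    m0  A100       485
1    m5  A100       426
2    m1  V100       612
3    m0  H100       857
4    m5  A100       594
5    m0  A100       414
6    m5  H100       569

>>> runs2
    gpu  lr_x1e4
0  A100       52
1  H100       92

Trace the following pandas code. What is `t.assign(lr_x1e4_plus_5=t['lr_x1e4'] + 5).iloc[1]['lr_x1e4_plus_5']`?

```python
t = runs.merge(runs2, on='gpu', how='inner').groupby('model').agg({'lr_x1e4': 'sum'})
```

201

merge on 'gpu' (how='inner') → 6 rows:
  model   gpu  params_m  lr_x1e4
0    m0  A100       485       52
1    m5  A100       426       52
2    m0  H100       857       92
3    m5  A100       594       52
4    m0  A100       414       52
5    m5  H100       569       92
group by model, sum of lr_x1e4:
       lr_x1e4
model         
m0         196
m5         196
add column lr_x1e4_plus_5 = t['lr_x1e4'] + 5:
       lr_x1e4  lr_x1e4_plus_5
model                         
m0         196             201
m5         196             201
value at position 1, column 'lr_x1e4_plus_5' → 201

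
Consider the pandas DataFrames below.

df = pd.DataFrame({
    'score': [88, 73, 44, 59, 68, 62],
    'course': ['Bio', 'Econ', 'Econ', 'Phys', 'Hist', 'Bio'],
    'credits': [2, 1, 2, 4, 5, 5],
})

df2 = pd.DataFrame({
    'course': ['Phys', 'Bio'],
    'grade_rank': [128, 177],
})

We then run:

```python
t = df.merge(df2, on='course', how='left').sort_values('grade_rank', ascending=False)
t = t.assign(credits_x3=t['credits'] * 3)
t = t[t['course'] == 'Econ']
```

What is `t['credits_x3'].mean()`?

4.5

merge on 'course' (how='left') → 6 rows:
   score course  credits  grade_rank
0     88    Bio        2       177.0
1     73   Econ        1         NaN
2     44   Econ        2         NaN
3     59   Phys        4       128.0
4     68   Hist        5         NaN
5     62    Bio        5       177.0
sort by grade_rank descending:
   score course  credits  grade_rank
0     88    Bio        2       177.0
5     62    Bio        5       177.0
3     59   Phys        4       128.0
1     73   Econ        1         NaN
2     44   Econ        2         NaN
4     68   Hist        5         NaN
add column credits_x3 = t['credits'] * 3:
   score course  credits  grade_rank  credits_x3
0     88    Bio        2       177.0           6
5     62    Bio        5       177.0          15
3     59   Phys        4       128.0          12
1     73   Econ        1         NaN           3
2     44   Econ        2         NaN           6
4     68   Hist        5         NaN          15
filter rows where course == 'Econ':
   score course  credits  grade_rank  credits_x3
1     73   Econ        1         NaN           3
2     44   Econ        2         NaN           6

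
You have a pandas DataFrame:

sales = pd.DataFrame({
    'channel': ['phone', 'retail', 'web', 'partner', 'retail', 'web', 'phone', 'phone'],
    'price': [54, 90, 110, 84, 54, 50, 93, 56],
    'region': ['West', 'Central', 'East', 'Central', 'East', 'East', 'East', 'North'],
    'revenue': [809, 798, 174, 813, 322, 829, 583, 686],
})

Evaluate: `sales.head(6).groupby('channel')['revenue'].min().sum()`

take first 6 rows:
   channel  price   region  revenue
0    phone     54     West      809
1   retail     90  Central      798
2      web    110     East      174
3  partner     84  Central      813
4   retail     54     East      322
5      web     50     East      829
group by channel, min of revenue:
channel
partner    813
phone      809
retail     322
web        174
Name: revenue, dtype: int64
Then the sum of the resulting series: 2118

2118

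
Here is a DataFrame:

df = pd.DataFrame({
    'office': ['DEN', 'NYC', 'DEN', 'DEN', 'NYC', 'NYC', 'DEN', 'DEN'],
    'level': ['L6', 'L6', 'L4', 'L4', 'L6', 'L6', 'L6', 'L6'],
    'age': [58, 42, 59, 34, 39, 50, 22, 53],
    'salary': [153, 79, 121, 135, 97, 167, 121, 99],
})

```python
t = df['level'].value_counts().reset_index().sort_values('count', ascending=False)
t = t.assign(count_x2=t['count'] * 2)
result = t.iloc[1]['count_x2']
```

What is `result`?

value_counts of level:
level
L6    6
L4    2
Name: count, dtype: int64
reset_index():
  level  count
0    L6      6
1    L4      2
sort by count descending:
  level  count
0    L6      6
1    L4      2
add column count_x2 = t['count'] * 2:
  level  count  count_x2
0    L6      6        12
1    L4      2         4
Then the value at position 1, column 'count_x2': 4

4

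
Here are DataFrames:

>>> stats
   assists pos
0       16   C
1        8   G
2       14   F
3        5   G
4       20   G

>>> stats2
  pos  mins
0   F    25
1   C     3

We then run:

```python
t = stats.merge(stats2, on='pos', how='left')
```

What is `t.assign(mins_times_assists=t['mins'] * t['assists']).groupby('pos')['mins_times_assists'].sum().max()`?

350.0

merge on 'pos' (how='left') → 5 rows:
   assists pos  mins
0       16   C   3.0
1        8   G   NaN
2       14   F  25.0
3        5   G   NaN
4       20   G   NaN
add column mins_times_assists = t['mins'] * t['assists']:
   assists pos  mins  mins_times_assists
0       16   C   3.0                48.0
1        8   G   NaN                 NaN
2       14   F  25.0               350.0
3        5   G   NaN                 NaN
4       20   G   NaN                 NaN
group by pos, sum of mins_times_assists:
pos
C     48.0
F    350.0
G      0.0
Name: mins_times_assists, dtype: float64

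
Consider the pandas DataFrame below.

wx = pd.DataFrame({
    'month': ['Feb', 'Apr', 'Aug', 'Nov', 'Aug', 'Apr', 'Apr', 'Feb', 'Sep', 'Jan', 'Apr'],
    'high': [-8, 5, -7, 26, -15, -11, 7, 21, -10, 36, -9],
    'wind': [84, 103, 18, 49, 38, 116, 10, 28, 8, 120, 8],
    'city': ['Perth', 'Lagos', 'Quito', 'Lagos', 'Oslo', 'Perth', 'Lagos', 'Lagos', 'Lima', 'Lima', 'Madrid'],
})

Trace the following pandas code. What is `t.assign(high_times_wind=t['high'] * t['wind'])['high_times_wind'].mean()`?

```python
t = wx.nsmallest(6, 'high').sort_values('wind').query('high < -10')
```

take 6 rows with smallest high:
   month  high  wind    city
4    Aug   -15    38    Oslo
5    Apr   -11   116   Perth
8    Sep   -10     8    Lima
10   Apr    -9     8  Madrid
0    Feb    -8    84   Perth
2    Aug    -7    18   Quito
sort by wind:
   month  high  wind    city
8    Sep   -10     8    Lima
10   Apr    -9     8  Madrid
2    Aug    -7    18   Quito
4    Aug   -15    38    Oslo
0    Feb    -8    84   Perth
5    Apr   -11   116   Perth
filter rows where high < -10:
  month  high  wind   city
4   Aug   -15    38   Oslo
5   Apr   -11   116  Perth
add column high_times_wind = t['high'] * t['wind']:
  month  high  wind   city  high_times_wind
4   Aug   -15    38   Oslo             -570
5   Apr   -11   116  Perth            -1276
Reading off the mean of column 'high_times_wind', we get -923.0.

-923.0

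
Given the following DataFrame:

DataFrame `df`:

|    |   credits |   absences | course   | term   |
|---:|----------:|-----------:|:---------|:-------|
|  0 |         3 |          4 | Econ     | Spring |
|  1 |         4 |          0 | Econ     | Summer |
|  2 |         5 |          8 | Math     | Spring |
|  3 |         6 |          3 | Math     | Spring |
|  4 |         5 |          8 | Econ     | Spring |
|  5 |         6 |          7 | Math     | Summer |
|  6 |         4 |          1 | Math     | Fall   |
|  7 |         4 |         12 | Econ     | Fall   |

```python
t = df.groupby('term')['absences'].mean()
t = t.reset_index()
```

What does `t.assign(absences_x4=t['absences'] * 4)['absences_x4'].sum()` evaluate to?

63.0

group by term, mean of absences:
term
Fall      6.50
Spring    5.75
Summer    3.50
Name: absences, dtype: float64
reset_index():
     term  absences
0    Fall      6.50
1  Spring      5.75
2  Summer      3.50
add column absences_x4 = t['absences'] * 4:
     term  absences  absences_x4
0    Fall      6.50         26.0
1  Spring      5.75         23.0
2  Summer      3.50         14.0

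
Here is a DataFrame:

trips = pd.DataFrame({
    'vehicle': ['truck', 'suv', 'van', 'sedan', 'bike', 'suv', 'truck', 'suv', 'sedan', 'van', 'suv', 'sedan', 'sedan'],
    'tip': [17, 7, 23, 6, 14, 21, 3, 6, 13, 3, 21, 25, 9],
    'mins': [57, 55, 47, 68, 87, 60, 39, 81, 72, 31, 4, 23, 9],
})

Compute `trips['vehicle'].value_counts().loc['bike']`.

1

value_counts of vehicle:
vehicle
suv      4
sedan    4
truck    2
van      2
bike     1
Name: count, dtype: int64
Finally, value at index 'bike' = 1.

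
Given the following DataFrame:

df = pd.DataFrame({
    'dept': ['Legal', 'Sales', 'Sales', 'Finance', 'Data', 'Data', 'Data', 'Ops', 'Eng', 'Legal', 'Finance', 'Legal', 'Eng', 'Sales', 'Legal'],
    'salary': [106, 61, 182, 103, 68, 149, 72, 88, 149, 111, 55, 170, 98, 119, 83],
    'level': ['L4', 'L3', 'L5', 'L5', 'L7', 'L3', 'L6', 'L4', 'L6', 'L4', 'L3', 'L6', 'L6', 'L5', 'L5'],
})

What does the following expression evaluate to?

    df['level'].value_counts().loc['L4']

value_counts of level:
level
L5    4
L6    4
L4    3
L3    3
L7    1
Name: count, dtype: int64
Then the value at index 'L4': 3

3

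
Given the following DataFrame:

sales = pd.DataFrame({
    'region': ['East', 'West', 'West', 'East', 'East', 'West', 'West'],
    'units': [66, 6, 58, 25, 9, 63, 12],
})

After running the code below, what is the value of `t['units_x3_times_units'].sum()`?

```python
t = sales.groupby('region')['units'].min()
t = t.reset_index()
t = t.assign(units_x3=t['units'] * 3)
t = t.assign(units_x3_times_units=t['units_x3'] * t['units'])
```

351

group by region, min of units:
region
East    9
West    6
Name: units, dtype: int64
reset_index():
  region  units
0   East      9
1   West      6
add column units_x3 = t['units'] * 3:
  region  units  units_x3
0   East      9        27
1   West      6        18
add column units_x3_times_units = t['units_x3'] * t['units']:
  region  units  units_x3  units_x3_times_units
0   East      9        27                   243
1   West      6        18                   108
Then the sum of column 'units_x3_times_units': 351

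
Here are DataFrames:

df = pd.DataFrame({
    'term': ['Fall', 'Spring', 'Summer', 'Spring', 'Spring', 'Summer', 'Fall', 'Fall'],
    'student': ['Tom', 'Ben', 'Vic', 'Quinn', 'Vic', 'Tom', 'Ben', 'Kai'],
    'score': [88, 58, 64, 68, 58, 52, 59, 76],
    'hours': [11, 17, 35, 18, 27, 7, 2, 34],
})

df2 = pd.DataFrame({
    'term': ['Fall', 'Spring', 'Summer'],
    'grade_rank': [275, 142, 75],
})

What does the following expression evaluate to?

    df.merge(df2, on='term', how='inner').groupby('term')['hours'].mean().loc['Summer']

21.0

merge on 'term' (how='inner') → 8 rows:
     term student  score  hours  grade_rank
0    Fall     Tom     88     11         275
1  Spring     Ben     58     17         142
2  Summer     Vic     64     35          75
3  Spring   Quinn     68     18         142
4  Spring     Vic     58     27         142
5  Summer     Tom     52      7          75
6    Fall     Ben     59      2         275
7    Fall     Kai     76     34         275
group by term, mean of hours:
term
Fall      15.666667
Spring    20.666667
Summer    21.000000
Name: hours, dtype: float64
Reading off the value at index 'Summer', we get 21.0.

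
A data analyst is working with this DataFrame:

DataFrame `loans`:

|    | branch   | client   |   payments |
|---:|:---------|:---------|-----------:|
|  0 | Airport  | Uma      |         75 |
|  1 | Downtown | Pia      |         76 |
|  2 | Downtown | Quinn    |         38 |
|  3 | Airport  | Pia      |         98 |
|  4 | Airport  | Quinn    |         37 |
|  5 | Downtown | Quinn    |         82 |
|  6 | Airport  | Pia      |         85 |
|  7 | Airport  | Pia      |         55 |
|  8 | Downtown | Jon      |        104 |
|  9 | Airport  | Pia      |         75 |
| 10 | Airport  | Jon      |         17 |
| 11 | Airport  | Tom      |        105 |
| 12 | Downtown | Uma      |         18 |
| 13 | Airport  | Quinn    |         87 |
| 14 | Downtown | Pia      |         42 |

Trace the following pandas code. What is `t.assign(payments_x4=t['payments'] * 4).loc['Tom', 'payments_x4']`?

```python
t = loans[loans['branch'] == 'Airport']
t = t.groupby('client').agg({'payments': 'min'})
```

420

filter rows where branch == 'Airport':
     branch client  payments
0   Airport    Uma        75
3   Airport    Pia        98
4   Airport  Quinn        37
6   Airport    Pia        85
7   Airport    Pia        55
9   Airport    Pia        75
10  Airport    Jon        17
11  Airport    Tom       105
13  Airport  Quinn        87
group by client, min of payments:
        payments
client          
Jon           17
Pia           55
Quinn         37
Tom          105
Uma           75
add column payments_x4 = t['payments'] * 4:
        payments  payments_x4
client                       
Jon           17           68
Pia           55          220
Quinn         37          148
Tom          105          420
Uma           75          300
Hence 420.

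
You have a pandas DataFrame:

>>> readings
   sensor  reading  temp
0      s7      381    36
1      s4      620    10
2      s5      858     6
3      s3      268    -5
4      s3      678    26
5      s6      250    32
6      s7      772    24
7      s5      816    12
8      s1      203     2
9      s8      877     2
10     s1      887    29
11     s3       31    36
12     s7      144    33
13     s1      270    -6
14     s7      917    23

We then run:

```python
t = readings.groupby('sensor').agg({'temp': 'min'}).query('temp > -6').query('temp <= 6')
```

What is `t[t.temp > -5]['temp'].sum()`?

8

group by sensor, min of temp:
        temp
sensor      
s1        -6
s3        -5
s4        10
s5         6
s6        32
s7        23
s8         2
filter rows where temp > -6:
        temp
sensor      
s3        -5
s4        10
s5         6
s6        32
s7        23
s8         2
filter rows where temp <= 6:
        temp
sensor      
s3        -5
s5         6
s8         2
filter rows where temp > -5:
        temp
sensor      
s5         6
s8         2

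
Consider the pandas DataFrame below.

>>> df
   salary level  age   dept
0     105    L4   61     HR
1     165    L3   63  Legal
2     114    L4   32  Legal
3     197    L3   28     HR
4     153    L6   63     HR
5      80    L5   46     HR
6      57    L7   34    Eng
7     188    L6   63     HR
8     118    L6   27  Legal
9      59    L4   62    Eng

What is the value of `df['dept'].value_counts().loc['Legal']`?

value_counts of dept:
dept
HR       5
Legal    3
Eng      2
Name: count, dtype: int64
Reading off the value at index 'Legal', we get 3.

3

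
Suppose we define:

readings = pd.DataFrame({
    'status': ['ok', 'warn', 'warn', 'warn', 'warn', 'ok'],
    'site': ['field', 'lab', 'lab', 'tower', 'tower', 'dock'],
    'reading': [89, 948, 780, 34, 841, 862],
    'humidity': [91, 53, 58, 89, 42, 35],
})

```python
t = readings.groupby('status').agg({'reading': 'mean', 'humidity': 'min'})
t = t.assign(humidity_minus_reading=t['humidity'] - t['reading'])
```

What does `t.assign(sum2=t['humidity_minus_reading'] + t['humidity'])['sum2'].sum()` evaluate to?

-972.25

group by status: mean(reading), min(humidity):
        reading  humidity
status                   
ok       475.50        35
warn     650.75        42
add column humidity_minus_reading = t['humidity'] - t['reading']:
        reading  humidity  humidity_minus_reading
status                                           
ok       475.50        35                 -440.50
warn     650.75        42                 -608.75
add column sum2 = t['humidity_minus_reading'] + t['humidity']:
        reading  humidity  humidity_minus_reading    sum2
status                                                   
ok       475.50        35                 -440.50 -405.50
warn     650.75        42                 -608.75 -566.75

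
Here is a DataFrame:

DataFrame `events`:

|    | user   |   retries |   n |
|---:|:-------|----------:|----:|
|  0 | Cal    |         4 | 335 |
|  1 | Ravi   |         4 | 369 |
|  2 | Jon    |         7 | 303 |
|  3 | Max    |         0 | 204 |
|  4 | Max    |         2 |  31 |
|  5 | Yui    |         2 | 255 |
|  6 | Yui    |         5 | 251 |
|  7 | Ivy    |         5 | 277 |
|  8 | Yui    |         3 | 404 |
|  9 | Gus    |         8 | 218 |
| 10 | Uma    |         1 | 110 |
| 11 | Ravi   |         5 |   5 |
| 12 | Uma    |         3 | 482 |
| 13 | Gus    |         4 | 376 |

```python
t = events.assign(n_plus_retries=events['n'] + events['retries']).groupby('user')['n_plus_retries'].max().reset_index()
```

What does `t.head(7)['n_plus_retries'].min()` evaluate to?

add column n_plus_retries = events['n'] + events['retries']:
    user  retries    n  n_plus_retries
0    Cal        4  335             339
1   Ravi        4  369             373
2    Jon        7  303             310
3    Max        0  204             204
4    Max        2   31              33
5    Yui        2  255             257
6    Yui        5  251             256
7    Ivy        5  277             282
8    Yui        3  404             407
9    Gus        8  218             226
10   Uma        1  110             111
11  Ravi        5    5              10
12   Uma        3  482             485
13   Gus        4  376             380
group by user, max of n_plus_retries:
user
Cal     339
Gus     380
Ivy     282
Jon     310
Max     204
Ravi    373
Uma     485
Yui     407
Name: n_plus_retries, dtype: int64
reset_index():
   user  n_plus_retries
0   Cal             339
1   Gus             380
2   Ivy             282
3   Jon             310
4   Max             204
5  Ravi             373
6   Uma             485
7   Yui             407
take first 7 rows:
   user  n_plus_retries
0   Cal             339
1   Gus             380
2   Ivy             282
3   Jon             310
4   Max             204
5  Ravi             373
6   Uma             485
Hence 204.

204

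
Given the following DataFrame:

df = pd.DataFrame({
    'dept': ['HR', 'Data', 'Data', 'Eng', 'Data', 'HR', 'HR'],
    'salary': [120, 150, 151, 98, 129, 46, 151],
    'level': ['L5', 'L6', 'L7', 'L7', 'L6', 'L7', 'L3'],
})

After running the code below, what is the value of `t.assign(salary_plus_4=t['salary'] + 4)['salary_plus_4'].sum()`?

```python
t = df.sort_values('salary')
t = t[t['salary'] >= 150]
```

464

sort by salary:
   dept  salary level
5    HR      46    L7
3   Eng      98    L7
0    HR     120    L5
4  Data     129    L6
1  Data     150    L6
2  Data     151    L7
6    HR     151    L3
filter rows where salary >= 150:
   dept  salary level
1  Data     150    L6
2  Data     151    L7
6    HR     151    L3
add column salary_plus_4 = t['salary'] + 4:
   dept  salary level  salary_plus_4
1  Data     150    L6            154
2  Data     151    L7            155
6    HR     151    L3            155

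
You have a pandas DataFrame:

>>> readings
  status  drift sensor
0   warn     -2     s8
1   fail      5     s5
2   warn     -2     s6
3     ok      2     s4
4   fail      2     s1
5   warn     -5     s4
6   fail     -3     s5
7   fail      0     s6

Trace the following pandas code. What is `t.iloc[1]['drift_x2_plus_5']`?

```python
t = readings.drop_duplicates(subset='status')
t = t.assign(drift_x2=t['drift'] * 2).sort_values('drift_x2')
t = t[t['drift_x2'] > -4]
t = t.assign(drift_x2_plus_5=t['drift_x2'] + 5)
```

15

drop duplicate status (keep=first):
  status  drift sensor
0   warn     -2     s8
1   fail      5     s5
3     ok      2     s4
add column drift_x2 = t['drift'] * 2:
  status  drift sensor  drift_x2
0   warn     -2     s8        -4
1   fail      5     s5        10
3     ok      2     s4         4
sort by drift_x2:
  status  drift sensor  drift_x2
0   warn     -2     s8        -4
3     ok      2     s4         4
1   fail      5     s5        10
filter rows where drift_x2 > -4:
  status  drift sensor  drift_x2
3     ok      2     s4         4
1   fail      5     s5        10
add column drift_x2_plus_5 = t['drift_x2'] + 5:
  status  drift sensor  drift_x2  drift_x2_plus_5
3     ok      2     s4         4                9
1   fail      5     s5        10               15
Reading off the value at position 1, column 'drift_x2_plus_5', we get 15.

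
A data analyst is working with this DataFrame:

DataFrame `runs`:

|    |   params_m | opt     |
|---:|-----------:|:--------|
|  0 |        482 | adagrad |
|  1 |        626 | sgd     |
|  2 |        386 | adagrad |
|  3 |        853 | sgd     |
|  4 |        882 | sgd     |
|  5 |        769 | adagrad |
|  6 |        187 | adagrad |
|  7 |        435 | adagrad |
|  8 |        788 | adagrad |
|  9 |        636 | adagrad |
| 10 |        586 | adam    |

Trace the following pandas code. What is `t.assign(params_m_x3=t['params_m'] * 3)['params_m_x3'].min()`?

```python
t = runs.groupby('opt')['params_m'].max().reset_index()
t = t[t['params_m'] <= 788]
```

group by opt, max of params_m:
opt
adagrad    788
adam       586
sgd        882
Name: params_m, dtype: int64
reset_index():
       opt  params_m
0  adagrad       788
1     adam       586
2      sgd       882
filter rows where params_m <= 788:
       opt  params_m
0  adagrad       788
1     adam       586
add column params_m_x3 = t['params_m'] * 3:
       opt  params_m  params_m_x3
0  adagrad       788         2364
1     adam       586         1758
Reading off the min of column 'params_m_x3', we get 1758.

1758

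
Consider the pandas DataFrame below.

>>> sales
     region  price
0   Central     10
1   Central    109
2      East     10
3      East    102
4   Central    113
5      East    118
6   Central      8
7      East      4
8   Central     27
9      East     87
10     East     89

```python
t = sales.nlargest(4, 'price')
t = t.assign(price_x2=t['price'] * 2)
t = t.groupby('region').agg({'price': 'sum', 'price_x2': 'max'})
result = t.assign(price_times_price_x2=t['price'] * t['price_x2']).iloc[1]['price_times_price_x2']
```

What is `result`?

take 4 rows with largest price:
    region  price
5     East    118
4  Central    113
1  Central    109
3     East    102
add column price_x2 = t['price'] * 2:
    region  price  price_x2
5     East    118       236
4  Central    113       226
1  Central    109       218
3     East    102       204
group by region: sum(price), max(price_x2):
         price  price_x2
region                  
Central    222       226
East       220       236
add column price_times_price_x2 = t['price'] * t['price_x2']:
         price  price_x2  price_times_price_x2
region                                        
Central    222       226                 50172
East       220       236                 51920
Then the value at position 1, column 'price_times_price_x2': 51920

51920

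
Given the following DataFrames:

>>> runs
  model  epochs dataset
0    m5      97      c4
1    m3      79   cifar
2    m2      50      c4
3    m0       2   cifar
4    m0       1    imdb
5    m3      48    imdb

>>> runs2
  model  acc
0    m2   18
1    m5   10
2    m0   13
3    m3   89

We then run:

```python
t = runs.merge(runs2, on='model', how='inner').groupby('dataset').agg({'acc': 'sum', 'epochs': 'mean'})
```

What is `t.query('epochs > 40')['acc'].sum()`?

130

merge on 'model' (how='inner') → 6 rows:
  model  epochs dataset  acc
0    m5      97      c4   10
1    m3      79   cifar   89
2    m2      50      c4   18
3    m0       2   cifar   13
4    m0       1    imdb   13
5    m3      48    imdb   89
group by dataset: sum(acc), mean(epochs):
         acc  epochs
dataset             
c4        28    73.5
cifar    102    40.5
imdb     102    24.5
filter rows where epochs > 40:
         acc  epochs
dataset             
c4        28    73.5
cifar    102    40.5
Hence 130.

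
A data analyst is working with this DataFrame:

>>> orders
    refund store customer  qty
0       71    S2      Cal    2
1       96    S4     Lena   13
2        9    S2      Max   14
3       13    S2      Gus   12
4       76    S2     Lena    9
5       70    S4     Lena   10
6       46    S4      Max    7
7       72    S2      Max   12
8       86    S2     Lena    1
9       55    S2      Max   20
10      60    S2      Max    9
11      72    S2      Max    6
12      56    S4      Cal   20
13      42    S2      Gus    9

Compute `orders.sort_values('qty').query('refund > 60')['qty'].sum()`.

sort by qty:
    refund store customer  qty
8       86    S2     Lena    1
0       71    S2      Cal    2
11      72    S2      Max    6
6       46    S4      Max    7
4       76    S2     Lena    9
10      60    S2      Max    9
13      42    S2      Gus    9
5       70    S4     Lena   10
3       13    S2      Gus   12
7       72    S2      Max   12
1       96    S4     Lena   13
2        9    S2      Max   14
9       55    S2      Max   20
12      56    S4      Cal   20
filter rows where refund > 60:
    refund store customer  qty
8       86    S2     Lena    1
0       71    S2      Cal    2
11      72    S2      Max    6
4       76    S2     Lena    9
5       70    S4     Lena   10
7       72    S2      Max   12
1       96    S4     Lena   13

53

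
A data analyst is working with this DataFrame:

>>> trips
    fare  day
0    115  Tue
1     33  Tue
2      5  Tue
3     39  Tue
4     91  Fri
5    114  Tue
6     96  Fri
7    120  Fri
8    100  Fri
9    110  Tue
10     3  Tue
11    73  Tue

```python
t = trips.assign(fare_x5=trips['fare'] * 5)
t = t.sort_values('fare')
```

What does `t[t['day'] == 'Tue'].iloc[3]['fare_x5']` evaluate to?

195

add column fare_x5 = trips['fare'] * 5:
    fare  day  fare_x5
0    115  Tue      575
1     33  Tue      165
2      5  Tue       25
3     39  Tue      195
4     91  Fri      455
5    114  Tue      570
6     96  Fri      480
7    120  Fri      600
8    100  Fri      500
9    110  Tue      550
10     3  Tue       15
11    73  Tue      365
sort by fare:
    fare  day  fare_x5
10     3  Tue       15
2      5  Tue       25
1     33  Tue      165
3     39  Tue      195
11    73  Tue      365
4     91  Fri      455
6     96  Fri      480
8    100  Fri      500
9    110  Tue      550
5    114  Tue      570
0    115  Tue      575
7    120  Fri      600
filter rows where day == 'Tue':
    fare  day  fare_x5
10     3  Tue       15
2      5  Tue       25
1     33  Tue      165
3     39  Tue      195
11    73  Tue      365
9    110  Tue      550
5    114  Tue      570
0    115  Tue      575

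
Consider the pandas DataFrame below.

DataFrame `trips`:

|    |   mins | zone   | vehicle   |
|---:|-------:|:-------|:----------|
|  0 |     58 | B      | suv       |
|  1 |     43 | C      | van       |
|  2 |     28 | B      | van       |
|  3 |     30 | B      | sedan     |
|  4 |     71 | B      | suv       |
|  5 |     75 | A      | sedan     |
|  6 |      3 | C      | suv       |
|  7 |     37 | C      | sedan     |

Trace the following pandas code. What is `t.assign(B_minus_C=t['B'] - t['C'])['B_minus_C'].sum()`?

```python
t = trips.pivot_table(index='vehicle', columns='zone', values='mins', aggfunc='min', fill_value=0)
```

pivot: rows=vehicle, cols=zone, min(mins):
zone      A   B   C
vehicle            
sedan    75  30  37
suv       0  58   3
van       0  28  43
add column B_minus_C = t['B'] - t['C']:
zone      A   B   C  B_minus_C
vehicle                       
sedan    75  30  37         -7
suv       0  58   3         55
van       0  28  43        -15
Finally, sum of column 'B_minus_C' = 33.

33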